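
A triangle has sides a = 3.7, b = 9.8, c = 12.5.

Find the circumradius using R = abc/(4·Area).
First find the area with Heron's formula.
s = (3.7 + 9.8 + 12.5)/2 = 13
Area = √(s(s−a)(s−b)(s−c)) = √(13·9.3·3.2·0.5) ≈ √193.44 ≈ 13.9083
abc = 3.7·9.8·12.5 = 453.25
R = abc/(4·Area) ≈ 453.25/(4·13.9083) = 453.25/55.6331 ≈ 8.14713

R = 8.147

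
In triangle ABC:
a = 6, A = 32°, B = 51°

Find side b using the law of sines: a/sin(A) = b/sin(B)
a/sin(A) = b/sin(B)  ⇒  b = a·sin(B)/sin(A) = 6·sin(51°)/sin(32°)
sin(51°) ≈ 0.777146, sin(32°) ≈ 0.529919
b ≈ 6·0.777146/0.529919 ≈ 4.66288/0.529919 ≈ 8.79922

b = 8.799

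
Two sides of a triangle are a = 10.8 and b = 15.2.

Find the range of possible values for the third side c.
Triangle inequality: |a − b| < c < a + b
|a − b| = |10.8 − 15.2| = 4.4
a + b = 10.8 + 15.2 = 26

4.4 < c < 26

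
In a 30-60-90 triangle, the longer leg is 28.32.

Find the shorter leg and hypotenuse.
In a 30-60-90 triangle the sides are in ratio 1 : √3 : 2, so short leg = long leg/√3 and hypotenuse = 2·(short leg).
Short leg = 28.32/√3 ≈ 28.32/1.73205 ≈ 16.3506
Hypotenuse = 2·16.3506 ≈ 32.7011

Short leg = 16.35, Hypotenuse = 32.7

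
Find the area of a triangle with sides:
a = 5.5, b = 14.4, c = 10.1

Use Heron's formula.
s = (5.5 + 14.4 + 10.1)/2 = 30/2 = 15
s − a = 9.5, s − b = 0.6, s − c = 4.9
s(s−a)(s−b)(s−c) = 15·9.5·0.6·4.9 ≈ 418.95
Area = √418.95 ≈ 20.4683

Area = 20.47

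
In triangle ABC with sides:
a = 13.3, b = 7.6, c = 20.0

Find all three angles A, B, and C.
Law of cosines for each angle (a² = 176.89, b² = 57.76, c² = 400):
cos(A) = (b² + c² − a²)/(2bc) = (57.76 + 400 − 176.89)/(2·7.6·20.0) = 280.87/304 ≈ 0.923914  ⇒  A ≈ 22.4948°
cos(B) = (a² + c² − b²)/(2ac) = (176.89 + 400 − 57.76)/(2·13.3·20.0) = 519.13/532 ≈ 0.975808  ⇒  B ≈ 12.6285°
cos(C) = (a² + b² − c²)/(2ab) = (176.89 + 57.76 − 400)/(2·13.3·7.6) = -165.35/202.16 ≈ -0.817917  ⇒  C ≈ 144.877°
Check: A + B + C ≈ 180°

A = 22.49°, B = 12.63°, C = 144.9°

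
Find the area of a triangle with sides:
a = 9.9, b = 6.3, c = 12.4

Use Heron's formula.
s = (9.9 + 6.3 + 12.4)/2 = 28.6/2 = 14.3
s − a = 4.4, s − b = 8, s − c = 1.9
s(s−a)(s−b)(s−c) = 14.3·4.4·8·1.9 ≈ 956.384
Area = √956.384 ≈ 30.9255

Area = 30.93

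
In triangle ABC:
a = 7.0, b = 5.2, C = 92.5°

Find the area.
Two sides and the included angle (SAS): A = ½·a·b·sin(C) = ½·7.0·5.2·sin(92.5°)
sin(92.5°) ≈ 0.999048
A ≈ ½·36.4·0.999048 = 18.2·0.999048 ≈ 18.1827

Area = 18.18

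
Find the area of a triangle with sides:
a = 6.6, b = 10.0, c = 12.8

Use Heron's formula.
s = (6.6 + 10.0 + 12.8)/2 = 29.4/2 = 14.7
s − a = 8.1, s − b = 4.7, s − c = 1.9
s(s−a)(s−b)(s−c) = 14.7·8.1·4.7·1.9 ≈ 1063.3
Area = √1063.3 ≈ 32.6082

Area = 32.61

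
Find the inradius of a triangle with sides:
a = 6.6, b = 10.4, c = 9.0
r = Area/s where s is the semi-perimeter.
s = (6.6 + 10.4 + 9.0)/2 = 26/2 = 13
Area = √(s(s−a)(s−b)(s−c)) = √(13·6.4·2.6·4) ≈ √865.28 ≈ 29.4156
r ≈ 29.4156/13 ≈ 2.26274

r = 2.263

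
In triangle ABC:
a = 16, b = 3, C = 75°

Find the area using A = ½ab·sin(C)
A = ½·a·b·sin(C) = ½·16·3·sin(75°)
sin(75°) ≈ 0.965926
A ≈ ½·48·0.965926 = 24·0.965926 ≈ 23.1822

Area = 23.18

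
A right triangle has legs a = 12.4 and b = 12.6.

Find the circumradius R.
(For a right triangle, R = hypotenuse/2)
Hypotenuse c = √(a² + b²) = √(153.76 + 158.76) = √312.52 ≈ 17.6782
R = c/2 ≈ 17.6782/2 ≈ 8.83912

R = 8.839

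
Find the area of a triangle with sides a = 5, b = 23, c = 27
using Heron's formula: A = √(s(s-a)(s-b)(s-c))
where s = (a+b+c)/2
s = (5 + 23 + 27)/2 = 55/2 = 27.5
s − a = 22.5, s − b = 4.5, s − c = 0.5
s(s−a)(s−b)(s−c) = 27.5·22.5·4.5·0.5 = 1392.1875
Area = √1392.1875 ≈ 37.312

s = 27.5, Area = 37.31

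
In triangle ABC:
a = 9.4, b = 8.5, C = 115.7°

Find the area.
Two sides and the included angle (SAS): A = ½·a·b·sin(C) = ½·9.4·8.5·sin(115.7°)
sin(115.7°) ≈ 0.901077
A ≈ ½·79.9·0.901077 = 39.95·0.901077 ≈ 35.998

Area = 36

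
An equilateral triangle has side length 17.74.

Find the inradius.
r = Area/s with s the semi-perimeter.
Area = (√3/4)·17.74² = (√3/4)·314.7076 ≈ 0.433013·314.7076 ≈ 136.272
s = 3·17.74/2 = 26.61
r ≈ 136.272/26.61 ≈ 5.1211
(Equivalently r = side/(2√3) = 17.74/3.4641 ≈ 5.1211.)

r = 5.121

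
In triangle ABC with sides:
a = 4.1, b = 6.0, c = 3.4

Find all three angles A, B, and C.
Law of cosines for each angle (a² = 16.81, b² = 36, c² = 11.56):
cos(A) = (b² + c² − a²)/(2bc) = (36 + 11.56 − 16.81)/(2·6.0·3.4) = 30.75/40.8 ≈ 0.753676  ⇒  A ≈ 41.0901°
cos(B) = (a² + c² − b²)/(2ac) = (16.81 + 11.56 − 36)/(2·4.1·3.4) = -7.63/27.88 ≈ -0.273673  ⇒  B ≈ 105.883°
cos(C) = (a² + b² − c²)/(2ab) = (16.81 + 36 − 11.56)/(2·4.1·6.0) = 41.25/49.2 ≈ 0.838415  ⇒  C ≈ 33.0269°
Check: A + B + C ≈ 180°

A = 41.09°, B = 105.9°, C = 33.03°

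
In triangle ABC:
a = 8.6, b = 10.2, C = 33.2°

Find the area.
Two sides and the included angle (SAS): A = ½·a·b·sin(C) = ½·8.6·10.2·sin(33.2°)
sin(33.2°) ≈ 0.547563
A ≈ ½·87.72·0.547563 = 43.86·0.547563 ≈ 24.0161

Area = 24.02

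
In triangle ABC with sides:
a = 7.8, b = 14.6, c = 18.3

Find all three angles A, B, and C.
Law of cosines for each angle (a² = 60.84, b² = 213.16, c² = 334.89):
cos(A) = (b² + c² − a²)/(2bc) = (213.16 + 334.89 − 60.84)/(2·14.6·18.3) = 487.21/534.36 ≈ 0.911764  ⇒  A ≈ 24.2498°
cos(B) = (a² + c² − b²)/(2ac) = (60.84 + 334.89 − 213.16)/(2·7.8·18.3) = 182.57/285.48 ≈ 0.639519  ⇒  B ≈ 50.244°
cos(C) = (a² + b² − c²)/(2ab) = (60.84 + 213.16 − 334.89)/(2·7.8·14.6) = -60.89/227.76 ≈ -0.267343  ⇒  C ≈ 105.506°
Check: A + B + C ≈ 180°

A = 24.25°, B = 50.24°, C = 105.5°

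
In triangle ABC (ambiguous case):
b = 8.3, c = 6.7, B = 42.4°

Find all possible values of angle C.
b/sin(B) = c/sin(C)  ⇒  sin(C) = c·sin(B)/b = 6.7·sin(42.4°)/8.3
sin(42.4°) ≈ 0.674302
sin(C) ≈ 6.7·0.674302/8.3 ≈ 4.51783/8.3 ≈ 0.544316
Candidate 1: C₁ = arcsin(0.544316) ≈ 32.978°  →  A = 180° − 42.4° − 32.978° ≈ 104.622° > 0, valid
Candidate 2: C₂ = 180° − C₁ ≈ 147.022°  →  A = 180° − 42.4° − 147.022° ≈ -9.422° ≤ 0, not a valid triangle

C = 32.98° (one solution)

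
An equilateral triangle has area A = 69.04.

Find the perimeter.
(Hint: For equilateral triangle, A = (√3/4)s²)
A = (√3/4)s²  ⇒  s² = 4A/√3 = 4·69.04/√3 = 276.16/1.73205 ≈ 159.441
s ≈ √159.441 ≈ 12.627
Perimeter = 3s ≈ 3·12.627 ≈ 37.881

Perimeter = 37.88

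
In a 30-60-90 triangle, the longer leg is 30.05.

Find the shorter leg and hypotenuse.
In a 30-60-90 triangle the sides are in ratio 1 : √3 : 2, so short leg = long leg/√3 and hypotenuse = 2·(short leg).
Short leg = 30.05/√3 ≈ 30.05/1.73205 ≈ 17.3494
Hypotenuse = 2·17.3494 ≈ 34.6988

Short leg = 17.35, Hypotenuse = 34.7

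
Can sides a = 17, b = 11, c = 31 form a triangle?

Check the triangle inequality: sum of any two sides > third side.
a + b vs c: 17 + 11 = 28 ≤ 31  ✗
a + c vs b: 17 + 31 = 48 > 11  ✓
b + c vs a: 11 + 31 = 42 > 17  ✓

No: 17 + 11 = 28 is not > 31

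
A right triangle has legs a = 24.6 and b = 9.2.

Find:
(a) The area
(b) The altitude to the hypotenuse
(a) The legs are perpendicular, so Area = ½·a·b = ½·24.6·9.2 = ½·226.32 = 113.16
(b) Hypotenuse c = √(a² + b²) = √(605.16 + 84.64) = √689.8 ≈ 26.264
    Area = ½·c·h_c  ⇒  h_c = 2·Area/c = 226.32/26.264 ≈ 8.6171

Area = 113.16, h_c = 8.617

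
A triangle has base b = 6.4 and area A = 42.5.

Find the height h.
A = ½·b·h  ⇒  h = 2A/b = 2·42.5/6.4 = 85/6.4 ≈ 13.2812

h = 13.28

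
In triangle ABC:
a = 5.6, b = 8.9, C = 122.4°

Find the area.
Two sides and the included angle (SAS): A = ½·a·b·sin(C) = ½·5.6·8.9·sin(122.4°)
sin(122.4°) ≈ 0.844328
A ≈ ½·49.84·0.844328 = 24.92·0.844328 ≈ 21.0407

Area = 21.04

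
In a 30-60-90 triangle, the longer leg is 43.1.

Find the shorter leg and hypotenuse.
In a 30-60-90 triangle the sides are in ratio 1 : √3 : 2, so short leg = long leg/√3 and hypotenuse = 2·(short leg).
Short leg = 43.1/√3 ≈ 43.1/1.73205 ≈ 24.8838
Hypotenuse = 2·24.8838 ≈ 49.7676

Short leg = 24.88, Hypotenuse = 49.77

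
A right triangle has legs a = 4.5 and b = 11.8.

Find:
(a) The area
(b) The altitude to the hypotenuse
(a) The legs are perpendicular, so Area = ½·a·b = ½·4.5·11.8 = ½·53.1 = 26.55
(b) Hypotenuse c = √(a² + b²) = √(20.25 + 139.24) = √159.49 ≈ 12.6289
    Area = ½·c·h_c  ⇒  h_c = 2·Area/c = 53.1/12.6289 ≈ 4.20463

Area = 26.55, h_c = 4.205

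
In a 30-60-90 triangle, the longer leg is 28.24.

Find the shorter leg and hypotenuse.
In a 30-60-90 triangle the sides are in ratio 1 : √3 : 2, so short leg = long leg/√3 and hypotenuse = 2·(short leg).
Short leg = 28.24/√3 ≈ 28.24/1.73205 ≈ 16.3044
Hypotenuse = 2·16.3044 ≈ 32.6087

Short leg = 16.3, Hypotenuse = 32.61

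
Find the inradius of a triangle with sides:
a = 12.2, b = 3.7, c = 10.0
r = Area/s where s is the semi-perimeter.
s = (12.2 + 3.7 + 10.0)/2 = 25.9/2 = 12.95
Area = √(s(s−a)(s−b)(s−c)) = √(12.95·0.75·9.25·2.95) ≈ √265.03 ≈ 16.2797
r ≈ 16.2797/12.95 ≈ 1.25712

r = 1.257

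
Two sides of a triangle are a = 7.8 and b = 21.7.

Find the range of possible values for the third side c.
Triangle inequality: |a − b| < c < a + b
|a − b| = |7.8 − 21.7| = 13.9
a + b = 7.8 + 21.7 = 29.5

13.9 < c < 29.5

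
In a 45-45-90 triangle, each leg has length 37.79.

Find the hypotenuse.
In a 45-45-90 triangle the sides are in ratio 1 : 1 : √2, so hypotenuse = leg·√2.
Hypotenuse = 37.79·√2 ≈ 37.79·1.41421 ≈ 53.4431

Hypotenuse = 37.79√2 = 53.44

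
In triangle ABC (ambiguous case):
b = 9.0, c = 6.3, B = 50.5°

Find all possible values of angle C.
b/sin(B) = c/sin(C)  ⇒  sin(C) = c·sin(B)/b = 6.3·sin(50.5°)/9.0
sin(50.5°) ≈ 0.771625
sin(C) ≈ 6.3·0.771625/9.0 ≈ 4.86123/9.0 ≈ 0.540137
Candidate 1: C₁ = arcsin(0.540137) ≈ 32.693°  →  A = 180° − 50.5° − 32.693° ≈ 96.807° > 0, valid
Candidate 2: C₂ = 180° − C₁ ≈ 147.307°  →  A = 180° − 50.5° − 147.307° ≈ -17.807° ≤ 0, not a valid triangle

C = 32.69° (one solution)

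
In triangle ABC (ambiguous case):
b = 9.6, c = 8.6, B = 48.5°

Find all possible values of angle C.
b/sin(B) = c/sin(C)  ⇒  sin(C) = c·sin(B)/b = 8.6·sin(48.5°)/9.6
sin(48.5°) ≈ 0.748956
sin(C) ≈ 8.6·0.748956/9.6 ≈ 6.44102/9.6 ≈ 0.670939
Candidate 1: C₁ = arcsin(0.670939) ≈ 42.1396°  →  A = 180° − 48.5° − 42.1396° ≈ 89.3604° > 0, valid
Candidate 2: C₂ = 180° − C₁ ≈ 137.86°  →  A = 180° − 48.5° − 137.86° ≈ -6.3604° ≤ 0, not a valid triangle

C = 42.14° (one solution)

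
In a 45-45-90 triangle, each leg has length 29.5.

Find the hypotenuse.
In a 45-45-90 triangle the sides are in ratio 1 : 1 : √2, so hypotenuse = leg·√2.
Hypotenuse = 29.5·√2 ≈ 29.5·1.41421 ≈ 41.7193

Hypotenuse = 29.5√2 = 41.72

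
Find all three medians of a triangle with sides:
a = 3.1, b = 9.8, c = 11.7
Median formula: m_a = ½√(2b² + 2c² − a²) (and cyclically). a² = 9.61, b² = 96.04, c² = 136.89.
m_a = ½√(2·96.04 + 2·136.89 − 9.61) = ½√456.25 ≈ ½·21.36 ≈ 10.68
m_b = ½√(2·9.61 + 2·136.89 − 96.04) = ½√196.96 ≈ ½·14.0342 ≈ 7.01712
m_c = ½√(2·9.61 + 2·96.04 − 136.89) = ½√74.41 ≈ ½·8.62612 ≈ 4.31306

m_a = 10.68, m_b = 7.017, m_c = 4.313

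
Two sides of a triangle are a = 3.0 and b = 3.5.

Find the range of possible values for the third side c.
Triangle inequality: |a − b| < c < a + b
|a − b| = |3.0 − 3.5| = 0.5
a + b = 3.0 + 3.5 = 6.5

0.5 < c < 6.5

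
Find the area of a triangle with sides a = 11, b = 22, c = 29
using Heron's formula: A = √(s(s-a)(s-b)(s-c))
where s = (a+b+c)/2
s = (11 + 22 + 29)/2 = 62/2 = 31
s − a = 20, s − b = 9, s − c = 2
s(s−a)(s−b)(s−c) = 31·20·9·2 = 11160
Area = √11160 ≈ 105.641

s = 31.0, Area = 105.6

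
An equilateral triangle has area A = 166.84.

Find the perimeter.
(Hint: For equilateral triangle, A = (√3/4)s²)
A = (√3/4)s²  ⇒  s² = 4A/√3 = 4·166.84/√3 = 667.36/1.73205 ≈ 385.3
s ≈ √385.3 ≈ 19.6291
Perimeter = 3s ≈ 3·19.6291 ≈ 58.8872

Perimeter = 58.89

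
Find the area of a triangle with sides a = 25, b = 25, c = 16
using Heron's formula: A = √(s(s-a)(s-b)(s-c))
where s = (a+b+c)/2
s = (25 + 25 + 16)/2 = 66/2 = 33
s − a = 8, s − b = 8, s − c = 17
s(s−a)(s−b)(s−c) = 33·8·8·17 = 35904
Area = √35904 ≈ 189.484

s = 33.0, Area = 189.5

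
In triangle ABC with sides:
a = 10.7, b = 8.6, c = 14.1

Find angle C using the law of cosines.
c² = a² + b² − 2ab·cos(C)  ⇒  cos(C) = (a² + b² − c²)/(2ab)
cos(C) = (10.7² + 8.6² − 14.1²)/(2·10.7·8.6) = (114.49 + 73.96 − 198.81)/184.04 = -10.36/184.04 ≈ -0.0562921
C = arccos(-0.0562921) ≈ 93.227°

C = 93.23°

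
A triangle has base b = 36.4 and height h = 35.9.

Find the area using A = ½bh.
A = ½·b·h = ½·36.4·35.9 = ½·1306.76 = 653.38

Area = 653.38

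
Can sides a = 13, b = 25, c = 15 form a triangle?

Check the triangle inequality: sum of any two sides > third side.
a + b vs c: 13 + 25 = 38 > 15  ✓
a + c vs b: 13 + 15 = 28 > 25  ✓
b + c vs a: 25 + 15 = 40 > 13  ✓

Yes, triangle inequality satisfied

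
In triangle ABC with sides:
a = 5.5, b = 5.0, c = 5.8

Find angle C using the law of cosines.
c² = a² + b² − 2ab·cos(C)  ⇒  cos(C) = (a² + b² − c²)/(2ab)
cos(C) = (5.5² + 5.0² − 5.8²)/(2·5.5·5.0) = (30.25 + 25 − 33.64)/55 = 21.61/55 ≈ 0.392909
C = arccos(0.392909) ≈ 66.8644°

C = 66.86°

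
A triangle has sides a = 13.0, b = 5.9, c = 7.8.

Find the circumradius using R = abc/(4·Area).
First find the area with Heron's formula.
s = (13.0 + 5.9 + 7.8)/2 = 13.35
Area = √(s(s−a)(s−b)(s−c)) = √(13.35·0.35·7.45·5.55) ≈ √193.196 ≈ 13.8995
abc = 13.0·5.9·7.8 = 598.26
R = abc/(4·Area) ≈ 598.26/(4·13.8995) = 598.26/55.598 ≈ 10.7605

R = 10.76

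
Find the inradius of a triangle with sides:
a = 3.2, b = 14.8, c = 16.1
r = Area/s where s is the semi-perimeter.
s = (3.2 + 14.8 + 16.1)/2 = 34.1/2 = 17.05
Area = √(s(s−a)(s−b)(s−c)) = √(17.05·13.85·2.25·0.95) ≈ √504.755 ≈ 22.4667
r ≈ 22.4667/17.05 ≈ 1.3177

r = 1.318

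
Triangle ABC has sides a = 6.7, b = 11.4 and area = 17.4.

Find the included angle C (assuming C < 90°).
Area = ½·a·b·sin(C)  ⇒  sin(C) = 2·Area/(a·b) = 2·17.4/(6.7·11.4) = 34.8/76.38 ≈ 0.455617
C = arcsin(0.455617) ≈ 27.1046° (taking the acute solution since C < 90°)

C = 27.1°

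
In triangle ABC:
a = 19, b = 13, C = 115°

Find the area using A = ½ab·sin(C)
A = ½·a·b·sin(C) = ½·19·13·sin(115°)
sin(115°) ≈ 0.906308
A ≈ ½·247·0.906308 = 123.5·0.906308 ≈ 111.929

Area = 111.9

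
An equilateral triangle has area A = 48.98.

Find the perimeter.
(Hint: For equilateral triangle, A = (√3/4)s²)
A = (√3/4)s²  ⇒  s² = 4A/√3 = 4·48.98/√3 = 195.92/1.73205 ≈ 113.114
s ≈ √113.114 ≈ 10.6355
Perimeter = 3s ≈ 3·10.6355 ≈ 31.9066

Perimeter = 31.91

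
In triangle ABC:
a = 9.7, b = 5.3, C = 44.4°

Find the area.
Two sides and the included angle (SAS): A = ½·a·b·sin(C) = ½·9.7·5.3·sin(44.4°)
sin(44.4°) ≈ 0.699663
A ≈ ½·51.41·0.699663 = 25.705·0.699663 ≈ 17.9848

Area = 17.98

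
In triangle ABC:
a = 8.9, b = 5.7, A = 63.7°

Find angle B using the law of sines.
a/sin(A) = b/sin(B)  ⇒  sin(B) = b·sin(A)/a = 5.7·sin(63.7°)/8.9
sin(63.7°) ≈ 0.896486
sin(B) ≈ 5.7·0.896486/8.9 ≈ 5.10997/8.9 ≈ 0.574154
B = arcsin(0.574154) ≈ 35.0404°
(Since b ≤ a we need B ≤ A, so the obtuse alternative 180° − 35.0404° ≈ 144.96° is rejected.)

B = 35.04°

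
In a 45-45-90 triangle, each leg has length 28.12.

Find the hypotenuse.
In a 45-45-90 triangle the sides are in ratio 1 : 1 : √2, so hypotenuse = leg·√2.
Hypotenuse = 28.12·√2 ≈ 28.12·1.41421 ≈ 39.7677

Hypotenuse = 28.12√2 = 39.77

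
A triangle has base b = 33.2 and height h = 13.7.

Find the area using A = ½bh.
A = ½·b·h = ½·33.2·13.7 = ½·454.84 = 227.42

Area = 227.42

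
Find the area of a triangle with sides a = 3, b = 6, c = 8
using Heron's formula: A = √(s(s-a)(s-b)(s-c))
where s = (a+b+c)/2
s = (3 + 6 + 8)/2 = 17/2 = 8.5
s − a = 5.5, s − b = 2.5, s − c = 0.5
s(s−a)(s−b)(s−c) = 8.5·5.5·2.5·0.5 = 58.4375
Area = √58.4375 ≈ 7.64444

s = 8.5, Area = 7.644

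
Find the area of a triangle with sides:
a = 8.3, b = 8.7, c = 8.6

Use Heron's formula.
s = (8.3 + 8.7 + 8.6)/2 = 25.6/2 = 12.8
s − a = 4.5, s − b = 4.1, s − c = 4.2
s(s−a)(s−b)(s−c) = 12.8·4.5·4.1·4.2 ≈ 991.872
Area = √991.872 ≈ 31.494

Area = 31.49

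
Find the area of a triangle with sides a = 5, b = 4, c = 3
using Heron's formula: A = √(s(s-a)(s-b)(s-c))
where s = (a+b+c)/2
s = (5 + 4 + 3)/2 = 12/2 = 6
s − a = 1, s − b = 2, s − c = 3
s(s−a)(s−b)(s−c) = 6·1·2·3 = 36
Area = √36 ≈ 6

s = 6.0, Area = 6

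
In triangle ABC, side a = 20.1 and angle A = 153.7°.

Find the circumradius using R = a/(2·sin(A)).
R = a/(2·sin(A)) = 20.1/(2·sin(153.7°))
sin(153.7°) ≈ 0.443071
R ≈ 20.1/(2·0.443071) = 20.1/0.886142 ≈ 22.6826

R = 22.68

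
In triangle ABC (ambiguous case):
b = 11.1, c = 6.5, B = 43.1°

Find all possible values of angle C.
b/sin(B) = c/sin(C)  ⇒  sin(C) = c·sin(B)/b = 6.5·sin(43.1°)/11.1
sin(43.1°) ≈ 0.683274
sin(C) ≈ 6.5·0.683274/11.1 ≈ 4.44128/11.1 ≈ 0.400115
Candidate 1: C₁ = arcsin(0.400115) ≈ 23.5854°  →  A = 180° − 43.1° − 23.5854° ≈ 113.315° > 0, valid
Candidate 2: C₂ = 180° − C₁ ≈ 156.415°  →  A = 180° − 43.1° − 156.415° ≈ -19.5146° ≤ 0, not a valid triangle

C = 23.59° (one solution)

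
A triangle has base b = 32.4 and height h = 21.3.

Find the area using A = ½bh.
A = ½·b·h = ½·32.4·21.3 = ½·690.12 = 345.06

Area = 345.06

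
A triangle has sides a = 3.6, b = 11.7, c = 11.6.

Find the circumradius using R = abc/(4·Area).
First find the area with Heron's formula.
s = (3.6 + 11.7 + 11.6)/2 = 13.45
Area = √(s(s−a)(s−b)(s−c)) = √(13.45·9.85·1.75·1.85) ≈ √428.912 ≈ 20.7102
abc = 3.6·11.7·11.6 = 488.592
R = abc/(4·Area) ≈ 488.592/(4·20.7102) = 488.592/82.8408 ≈ 5.89797

R = 5.898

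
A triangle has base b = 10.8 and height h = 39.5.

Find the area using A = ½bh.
A = ½·b·h = ½·10.8·39.5 = ½·426.6 = 213.3

Area = 213.3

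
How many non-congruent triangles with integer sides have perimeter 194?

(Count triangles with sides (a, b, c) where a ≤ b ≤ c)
Let a ≤ b ≤ c with a + b + c = 194. The only binding inequality is a + b > c, i.e. 194 − c > c, so c < 194/2; and c ≥ 194/3 since c is the largest side.
So 65 ≤ c ≤ 96. For each c, b runs from ⌈(194 − c)/2⌉ up to c (then a = 194 − b − c satisfies 1 ≤ a ≤ b automatically), giving c − ⌈(194 − c)/2⌉ + 1 choices.
Summing over c: 1 + 3 + 4 + 6 + … + 46 + 48  (32 terms, c = 65, …, 96) = 784
Check (closed form: nearest integer to p²/48 for even p, (p+3)²/48 for odd p): 194²/48 = 37636/48 ≈ 784.08 → 784

784 triangles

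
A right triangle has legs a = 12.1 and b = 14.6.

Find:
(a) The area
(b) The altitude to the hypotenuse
(a) The legs are perpendicular, so Area = ½·a·b = ½·12.1·14.6 = ½·176.66 = 88.33
(b) Hypotenuse c = √(a² + b²) = √(146.41 + 213.16) = √359.57 ≈ 18.9623
    Area = ½·c·h_c  ⇒  h_c = 2·Area/c = 176.66/18.9623 ≈ 9.31637

Area = 88.33, h_c = 9.316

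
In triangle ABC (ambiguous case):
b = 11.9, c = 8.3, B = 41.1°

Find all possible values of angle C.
b/sin(B) = c/sin(C)  ⇒  sin(C) = c·sin(B)/b = 8.3·sin(41.1°)/11.9
sin(41.1°) ≈ 0.657375
sin(C) ≈ 8.3·0.657375/11.9 ≈ 5.45621/11.9 ≈ 0.458505
Candidate 1: C₁ = arcsin(0.458505) ≈ 27.2907°  →  A = 180° − 41.1° − 27.2907° ≈ 111.609° > 0, valid
Candidate 2: C₂ = 180° − C₁ ≈ 152.709°  →  A = 180° − 41.1° − 152.709° ≈ -13.8093° ≤ 0, not a valid triangle

C = 27.29° (one solution)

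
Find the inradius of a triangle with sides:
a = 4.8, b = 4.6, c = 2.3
r = Area/s where s is the semi-perimeter.
s = (4.8 + 4.6 + 2.3)/2 = 11.7/2 = 5.85
Area = √(s(s−a)(s−b)(s−c)) = √(5.85·1.05·1.25·3.55) ≈ √27.2573 ≈ 5.22086
r ≈ 5.22086/5.85 ≈ 0.892454

r = 0.8925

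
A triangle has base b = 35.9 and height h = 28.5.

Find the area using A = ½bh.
A = ½·b·h = ½·35.9·28.5 = ½·1023.15 = 511.575

Area = 511.575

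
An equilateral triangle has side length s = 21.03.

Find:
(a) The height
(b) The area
(a) The height splits the triangle into two 30-60-90 halves: h = s·√3/2 = 21.03·1.73205/2 ≈ 36.425/2 ≈ 18.2125
(b) Area = (√3/4)·s² = (√3/4)·21.03² = (√3/4)·442.2609 ≈ 0.433013·442.2609 ≈ 191.505

Height = 18.21, Area = 191.5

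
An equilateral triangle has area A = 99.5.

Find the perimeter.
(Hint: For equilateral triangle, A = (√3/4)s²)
A = (√3/4)s²  ⇒  s² = 4A/√3 = 4·99.5/√3 = 398/1.73205 ≈ 229.785
s ≈ √229.785 ≈ 15.1587
Perimeter = 3s ≈ 3·15.1587 ≈ 45.476

Perimeter = 45.48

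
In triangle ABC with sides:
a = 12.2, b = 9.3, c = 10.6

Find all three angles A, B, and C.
Law of cosines for each angle (a² = 148.84, b² = 86.49, c² = 112.36):
cos(A) = (b² + c² − a²)/(2bc) = (86.49 + 112.36 − 148.84)/(2·9.3·10.6) = 50.01/197.16 ≈ 0.253652  ⇒  A ≈ 75.3063°
cos(B) = (a² + c² − b²)/(2ac) = (148.84 + 112.36 − 86.49)/(2·12.2·10.6) = 174.71/258.64 ≈ 0.675495  ⇒  B ≈ 47.5074°
cos(C) = (a² + b² − c²)/(2ab) = (148.84 + 86.49 − 112.36)/(2·12.2·9.3) = 122.97/226.92 ≈ 0.541909  ⇒  C ≈ 57.1863°
Check: A + B + C ≈ 180°

A = 75.31°, B = 47.51°, C = 57.19°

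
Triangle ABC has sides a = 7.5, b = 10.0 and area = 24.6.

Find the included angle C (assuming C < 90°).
Area = ½·a·b·sin(C)  ⇒  sin(C) = 2·Area/(a·b) = 2·24.6/(7.5·10.0) = 49.2/75 ≈ 0.656
C = arcsin(0.656) ≈ 40.9955° (taking the acute solution since C < 90°)

C = 41°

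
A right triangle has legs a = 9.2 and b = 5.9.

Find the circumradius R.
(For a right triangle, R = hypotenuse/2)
Hypotenuse c = √(a² + b²) = √(84.64 + 34.81) = √119.45 ≈ 10.9293
R = c/2 ≈ 10.9293/2 ≈ 5.46466

R = 5.465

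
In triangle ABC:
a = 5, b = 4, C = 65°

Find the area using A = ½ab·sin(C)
A = ½·a·b·sin(C) = ½·5·4·sin(65°)
sin(65°) ≈ 0.906308
A ≈ ½·20·0.906308 = 10·0.906308 ≈ 9.06308

Area = 9.063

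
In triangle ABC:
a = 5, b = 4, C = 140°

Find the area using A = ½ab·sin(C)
A = ½·a·b·sin(C) = ½·5·4·sin(140°)
sin(140°) ≈ 0.642788
A ≈ ½·20·0.642788 = 10·0.642788 ≈ 6.42788

Area = 6.428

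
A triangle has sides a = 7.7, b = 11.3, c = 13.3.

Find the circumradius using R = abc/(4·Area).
First find the area with Heron's formula.
s = (7.7 + 11.3 + 13.3)/2 = 16.15
Area = √(s(s−a)(s−b)(s−c)) = √(16.15·8.45·4.85·2.85) ≈ √1886.32 ≈ 43.4318
abc = 7.7·11.3·13.3 = 1157.233
R = abc/(4·Area) ≈ 1157.233/(4·43.4318) = 1157.233/173.727 ≈ 6.66121

R = 6.661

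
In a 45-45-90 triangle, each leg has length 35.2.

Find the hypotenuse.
In a 45-45-90 triangle the sides are in ratio 1 : 1 : √2, so hypotenuse = leg·√2.
Hypotenuse = 35.2·√2 ≈ 35.2·1.41421 ≈ 49.7803

Hypotenuse = 35.2√2 = 49.78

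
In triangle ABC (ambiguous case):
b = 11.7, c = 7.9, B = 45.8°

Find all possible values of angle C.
b/sin(B) = c/sin(C)  ⇒  sin(C) = c·sin(B)/b = 7.9·sin(45.8°)/11.7
sin(45.8°) ≈ 0.716911
sin(C) ≈ 7.9·0.716911/11.7 ≈ 5.66359/11.7 ≈ 0.484068
Candidate 1: C₁ = arcsin(0.484068) ≈ 28.9514°  →  A = 180° − 45.8° − 28.9514° ≈ 105.249° > 0, valid
Candidate 2: C₂ = 180° − C₁ ≈ 151.049°  →  A = 180° − 45.8° − 151.049° ≈ -16.8486° ≤ 0, not a valid triangle

C = 28.95° (one solution)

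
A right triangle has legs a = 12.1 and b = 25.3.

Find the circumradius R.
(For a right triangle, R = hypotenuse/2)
Hypotenuse c = √(a² + b²) = √(146.41 + 640.09) = √786.5 ≈ 28.0446
R = c/2 ≈ 28.0446/2 ≈ 14.0223

R = 14.02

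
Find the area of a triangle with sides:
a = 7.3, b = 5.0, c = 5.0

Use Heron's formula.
s = (7.3 + 5.0 + 5.0)/2 = 17.3/2 = 8.65
s − a = 1.35, s − b = 3.65, s − c = 3.65
s(s−a)(s−b)(s−c) = 8.65·1.35·3.65·3.65 ≈ 155.573
Area = √155.573 ≈ 12.4729

Area = 12.47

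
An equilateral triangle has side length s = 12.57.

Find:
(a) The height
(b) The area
(a) The height splits the triangle into two 30-60-90 halves: h = s·√3/2 = 12.57·1.73205/2 ≈ 21.7719/2 ≈ 10.8859
(b) Area = (√3/4)·s² = (√3/4)·12.57² = (√3/4)·158.0049 ≈ 0.433013·158.0049 ≈ 68.4181

Height = 10.89, Area = 68.42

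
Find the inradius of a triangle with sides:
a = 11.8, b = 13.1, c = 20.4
r = Area/s where s is the semi-perimeter.
s = (11.8 + 13.1 + 20.4)/2 = 45.3/2 = 22.65
Area = √(s(s−a)(s−b)(s−c)) = √(22.65·10.85·9.55·2.25) ≈ √5280.61 ≈ 72.6678
r ≈ 72.6678/22.65 ≈ 3.20829

r = 3.208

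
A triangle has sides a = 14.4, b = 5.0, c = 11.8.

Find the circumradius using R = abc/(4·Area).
First find the area with Heron's formula.
s = (14.4 + 5.0 + 11.8)/2 = 15.6
Area = √(s(s−a)(s−b)(s−c)) = √(15.6·1.2·10.6·3.8) ≈ √754.042 ≈ 27.4598
abc = 14.4·5.0·11.8 = 849.6
R = abc/(4·Area) ≈ 849.6/(4·27.4598) = 849.6/109.839 ≈ 7.73494

R = 7.735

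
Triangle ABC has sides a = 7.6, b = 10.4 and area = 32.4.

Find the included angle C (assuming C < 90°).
Area = ½·a·b·sin(C)  ⇒  sin(C) = 2·Area/(a·b) = 2·32.4/(7.6·10.4) = 64.8/79.04 ≈ 0.819838
C = arcsin(0.819838) ≈ 55.0686° (taking the acute solution since C < 90°)

C = 55.07°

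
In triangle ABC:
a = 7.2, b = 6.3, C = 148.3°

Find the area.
Two sides and the included angle (SAS): A = ½·a·b·sin(C) = ½·7.2·6.3·sin(148.3°)
sin(148.3°) ≈ 0.525472
A ≈ ½·45.36·0.525472 = 22.68·0.525472 ≈ 11.9177

Area = 11.92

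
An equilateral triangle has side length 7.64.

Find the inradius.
r = Area/s with s the semi-perimeter.
Area = (√3/4)·7.64² = (√3/4)·58.3696 ≈ 0.433013·58.3696 ≈ 25.2748
s = 3·7.64/2 = 11.46
r ≈ 25.2748/11.46 ≈ 2.20548
(Equivalently r = side/(2√3) = 7.64/3.4641 ≈ 2.20548.)

r = 2.205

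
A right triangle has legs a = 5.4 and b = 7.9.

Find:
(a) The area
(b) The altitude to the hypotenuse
(a) The legs are perpendicular, so Area = ½·a·b = ½·5.4·7.9 = ½·42.66 = 21.33
(b) Hypotenuse c = √(a² + b²) = √(29.16 + 62.41) = √91.57 ≈ 9.56922
    Area = ½·c·h_c  ⇒  h_c = 2·Area/c = 42.66/9.56922 ≈ 4.45804

Area = 21.33, h_c = 4.458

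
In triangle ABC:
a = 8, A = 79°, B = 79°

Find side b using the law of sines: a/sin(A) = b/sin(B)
a/sin(A) = b/sin(B)  ⇒  b = a·sin(B)/sin(A) = 8·sin(79°)/sin(79°)
sin(79°) ≈ 0.981627, sin(79°) ≈ 0.981627
b ≈ 8·0.981627/0.981627 ≈ 7.85302/0.981627 ≈ 8

b = 8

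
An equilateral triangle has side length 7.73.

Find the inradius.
r = Area/s with s the semi-perimeter.
Area = (√3/4)·7.73² = (√3/4)·59.7529 ≈ 0.433013·59.7529 ≈ 25.8738
s = 3·7.73/2 = 11.595
r ≈ 25.8738/11.595 ≈ 2.23146
(Equivalently r = side/(2√3) = 7.73/3.4641 ≈ 2.23146.)

r = 2.231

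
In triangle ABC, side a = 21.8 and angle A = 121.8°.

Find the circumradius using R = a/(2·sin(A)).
R = a/(2·sin(A)) = 21.8/(2·sin(121.8°))
sin(121.8°) ≈ 0.849893
R ≈ 21.8/(2·0.849893) = 21.8/1.69979 ≈ 12.8251

R = 12.83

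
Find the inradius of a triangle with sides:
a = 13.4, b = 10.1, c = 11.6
r = Area/s where s is the semi-perimeter.
s = (13.4 + 10.1 + 11.6)/2 = 35.1/2 = 17.55
Area = √(s(s−a)(s−b)(s−c)) = √(17.55·4.15·7.45·5.95) ≈ √3228.48 ≈ 56.8197
r ≈ 56.8197/17.55 ≈ 3.23759

r = 3.238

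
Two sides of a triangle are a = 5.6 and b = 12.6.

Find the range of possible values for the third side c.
Triangle inequality: |a − b| < c < a + b
|a − b| = |5.6 − 12.6| = 7
a + b = 5.6 + 12.6 = 18.2

7 < c < 18.2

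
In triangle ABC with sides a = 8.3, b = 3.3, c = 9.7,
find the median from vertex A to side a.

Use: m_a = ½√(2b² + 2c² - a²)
m_a = ½√(2·3.3² + 2·9.7² − 8.3²) = ½√(2·10.89 + 2·94.09 − 68.89) = ½√(21.78 + 188.18 − 68.89) = ½√141.07
√141.07 ≈ 11.8773, so m_a ≈ 5.93864

m_a = 5.939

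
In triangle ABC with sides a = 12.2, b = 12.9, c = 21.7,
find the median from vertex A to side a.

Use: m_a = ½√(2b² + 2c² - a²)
m_a = ½√(2·12.9² + 2·21.7² − 12.2²) = ½√(2·166.41 + 2·470.89 − 148.84) = ½√(332.82 + 941.78 − 148.84) = ½√1125.76
√1125.76 ≈ 33.5523, so m_a ≈ 16.7762

m_a = 16.78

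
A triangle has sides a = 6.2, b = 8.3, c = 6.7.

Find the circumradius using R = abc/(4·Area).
First find the area with Heron's formula.
s = (6.2 + 8.3 + 6.7)/2 = 10.6
Area = √(s(s−a)(s−b)(s−c)) = √(10.6·4.4·2.3·3.9) ≈ √418.361 ≈ 20.4539
abc = 6.2·8.3·6.7 = 344.782
R = abc/(4·Area) ≈ 344.782/(4·20.4539) = 344.782/81.8155 ≈ 4.21414

R = 4.214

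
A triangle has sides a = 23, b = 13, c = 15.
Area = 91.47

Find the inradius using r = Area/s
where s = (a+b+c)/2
s = (23 + 13 + 15)/2 = 51/2 = 25.5
r = Area/s = 91.47/25.5 ≈ 3.58706

r = 3.587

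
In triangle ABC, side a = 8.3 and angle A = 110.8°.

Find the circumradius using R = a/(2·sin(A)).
R = a/(2·sin(A)) = 8.3/(2·sin(110.8°))
sin(110.8°) ≈ 0.934826
R ≈ 8.3/(2·0.934826) = 8.3/1.86965 ≈ 4.43933

R = 4.439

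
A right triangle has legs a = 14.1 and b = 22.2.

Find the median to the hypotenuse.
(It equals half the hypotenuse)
Hypotenuse c = √(a² + b²) = √(198.81 + 492.84) = √691.65 ≈ 26.2992
Median to hypotenuse = c/2 ≈ 26.2992/2 ≈ 13.1496

Median = 13.15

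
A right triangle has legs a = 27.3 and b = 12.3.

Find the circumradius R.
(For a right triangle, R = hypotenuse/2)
Hypotenuse c = √(a² + b²) = √(745.29 + 151.29) = √896.58 ≈ 29.9429
R = c/2 ≈ 29.9429/2 ≈ 14.9715

R = 14.97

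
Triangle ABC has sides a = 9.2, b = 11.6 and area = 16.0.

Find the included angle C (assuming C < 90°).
Area = ½·a·b·sin(C)  ⇒  sin(C) = 2·Area/(a·b) = 2·16.0/(9.2·11.6) = 32/106.72 ≈ 0.29985
C = arcsin(0.29985) ≈ 17.4486° (taking the acute solution since C < 90°)

C = 17.45°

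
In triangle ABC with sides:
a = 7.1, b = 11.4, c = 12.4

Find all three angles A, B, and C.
Law of cosines for each angle (a² = 50.41, b² = 129.96, c² = 153.76):
cos(A) = (b² + c² − a²)/(2bc) = (129.96 + 153.76 − 50.41)/(2·11.4·12.4) = 233.31/282.72 ≈ 0.825233  ⇒  A ≈ 34.3878°
cos(B) = (a² + c² − b²)/(2ac) = (50.41 + 153.76 − 129.96)/(2·7.1·12.4) = 74.21/176.08 ≈ 0.421456  ⇒  B ≈ 65.0734°
cos(C) = (a² + b² − c²)/(2ab) = (50.41 + 129.96 − 153.76)/(2·7.1·11.4) = 26.61/161.88 ≈ 0.164381  ⇒  C ≈ 80.5387°
Check: A + B + C ≈ 180°

A = 34.39°, B = 65.07°, C = 80.54°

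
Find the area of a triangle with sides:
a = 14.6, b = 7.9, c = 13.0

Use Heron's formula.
s = (14.6 + 7.9 + 13.0)/2 = 35.5/2 = 17.75
s − a = 3.15, s − b = 9.85, s − c = 4.75
s(s−a)(s−b)(s−c) = 17.75·3.15·9.85·4.75 ≈ 2616.01
Area = √2616.01 ≈ 51.1469

Area = 51.15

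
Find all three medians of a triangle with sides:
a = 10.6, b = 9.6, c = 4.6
Median formula: m_a = ½√(2b² + 2c² − a²) (and cyclically). a² = 112.36, b² = 92.16, c² = 21.16.
m_a = ½√(2·92.16 + 2·21.16 − 112.36) = ½√114.28 ≈ ½·10.6902 ≈ 5.34509
m_b = ½√(2·112.36 + 2·21.16 − 92.16) = ½√174.88 ≈ ½·13.2242 ≈ 6.61211
m_c = ½√(2·112.36 + 2·92.16 − 21.16) = ½√387.88 ≈ ½·19.6947 ≈ 9.84733

m_a = 5.345, m_b = 6.612, m_c = 9.847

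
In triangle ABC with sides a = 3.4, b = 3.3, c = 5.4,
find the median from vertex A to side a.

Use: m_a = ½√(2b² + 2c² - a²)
m_a = ½√(2·3.3² + 2·5.4² − 3.4²) = ½√(2·10.89 + 2·29.16 − 11.56) = ½√(21.78 + 58.32 − 11.56) = ½√68.54
√68.54 ≈ 8.27889, so m_a ≈ 4.13944

m_a = 4.139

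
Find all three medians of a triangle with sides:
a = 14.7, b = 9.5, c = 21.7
Median formula: m_a = ½√(2b² + 2c² − a²) (and cyclically). a² = 216.09, b² = 90.25, c² = 470.89.
m_a = ½√(2·90.25 + 2·470.89 − 216.09) = ½√906.19 ≈ ½·30.103 ≈ 15.0515
m_b = ½√(2·216.09 + 2·470.89 − 90.25) = ½√1283.71 ≈ ½·35.8289 ≈ 17.9144
m_c = ½√(2·216.09 + 2·90.25 − 470.89) = ½√141.79 ≈ ½·11.9076 ≈ 5.95378

m_a = 15.05, m_b = 17.91, m_c = 5.954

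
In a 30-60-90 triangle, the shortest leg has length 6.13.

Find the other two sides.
In a 30-60-90 triangle the sides are in ratio 1 : √3 : 2 (short leg : long leg : hypotenuse).
Long leg = 6.13·√3 ≈ 6.13·1.73205 ≈ 10.6175
Hypotenuse = 2·6.13 = 12.26

Long leg = 6.13√3 = 10.62, Hypotenuse = 12.26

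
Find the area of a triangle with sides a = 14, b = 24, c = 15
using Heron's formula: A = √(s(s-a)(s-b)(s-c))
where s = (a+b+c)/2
s = (14 + 24 + 15)/2 = 53/2 = 26.5
s − a = 12.5, s − b = 2.5, s − c = 11.5
s(s−a)(s−b)(s−c) = 26.5·12.5·2.5·11.5 = 9523.4375
Area = √9523.4375 ≈ 97.5881

s = 26.5, Area = 97.59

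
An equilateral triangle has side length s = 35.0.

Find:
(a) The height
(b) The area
(a) The height splits the triangle into two 30-60-90 halves: h = s·√3/2 = 35.0·1.73205/2 ≈ 60.6218/2 ≈ 30.3109
(b) Area = (√3/4)·s² = (√3/4)·35.0² = (√3/4)·1225 ≈ 0.433013·1225 ≈ 530.441

Height = 30.31, Area = 530.4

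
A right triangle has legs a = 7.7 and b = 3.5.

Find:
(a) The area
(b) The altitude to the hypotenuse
(a) The legs are perpendicular, so Area = ½·a·b = ½·7.7·3.5 = ½·26.95 = 13.475
(b) Hypotenuse c = √(a² + b²) = √(59.29 + 12.25) = √71.54 ≈ 8.45813
    Area = ½·c·h_c  ⇒  h_c = 2·Area/c = 26.95/8.45813 ≈ 3.18628

Area = 13.475, h_c = 3.186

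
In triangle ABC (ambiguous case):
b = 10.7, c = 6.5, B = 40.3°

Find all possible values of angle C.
b/sin(B) = c/sin(C)  ⇒  sin(C) = c·sin(B)/b = 6.5·sin(40.3°)/10.7
sin(40.3°) ≈ 0.64679
sin(C) ≈ 6.5·0.64679/10.7 ≈ 4.20413/10.7 ≈ 0.39291
Candidate 1: C₁ = arcsin(0.39291) ≈ 23.1357°  →  A = 180° − 40.3° − 23.1357° ≈ 116.564° > 0, valid
Candidate 2: C₂ = 180° − C₁ ≈ 156.864°  →  A = 180° − 40.3° − 156.864° ≈ -17.1643° ≤ 0, not a valid triangle

C = 23.14° (one solution)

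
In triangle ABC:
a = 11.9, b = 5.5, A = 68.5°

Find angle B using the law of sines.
a/sin(A) = b/sin(B)  ⇒  sin(B) = b·sin(A)/a = 5.5·sin(68.5°)/11.9
sin(68.5°) ≈ 0.930418
sin(B) ≈ 5.5·0.930418/11.9 ≈ 5.1173/11.9 ≈ 0.430025
B = arcsin(0.430025) ≈ 25.4691°
(Since b ≤ a we need B ≤ A, so the obtuse alternative 180° − 25.4691° ≈ 154.531° is rejected.)

B = 25.47°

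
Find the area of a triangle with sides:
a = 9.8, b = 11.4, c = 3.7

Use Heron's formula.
s = (9.8 + 11.4 + 3.7)/2 = 24.9/2 = 12.45
s − a = 2.65, s − b = 1.05, s − c = 8.75
s(s−a)(s−b)(s−c) = 12.45·2.65·1.05·8.75 ≈ 303.119
Area = √303.119 ≈ 17.4103

Area = 17.41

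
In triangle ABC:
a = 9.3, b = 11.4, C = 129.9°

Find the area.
Two sides and the included angle (SAS): A = ½·a·b·sin(C) = ½·9.3·11.4·sin(129.9°)
sin(129.9°) ≈ 0.767165
A ≈ ½·106.02·0.767165 = 53.01·0.767165 ≈ 40.6674

Area = 40.67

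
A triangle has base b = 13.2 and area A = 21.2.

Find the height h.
A = ½·b·h  ⇒  h = 2A/b = 2·21.2/13.2 = 42.4/13.2 ≈ 3.21212

h = 3.212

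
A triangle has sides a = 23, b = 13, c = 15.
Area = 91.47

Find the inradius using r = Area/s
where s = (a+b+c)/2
s = (23 + 13 + 15)/2 = 51/2 = 25.5
r = Area/s = 91.47/25.5 ≈ 3.58706

r = 3.587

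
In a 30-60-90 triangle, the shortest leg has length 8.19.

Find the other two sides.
In a 30-60-90 triangle the sides are in ratio 1 : √3 : 2 (short leg : long leg : hypotenuse).
Long leg = 8.19·√3 ≈ 8.19·1.73205 ≈ 14.1855
Hypotenuse = 2·8.19 = 16.38

Long leg = 8.19√3 = 14.19, Hypotenuse = 16.38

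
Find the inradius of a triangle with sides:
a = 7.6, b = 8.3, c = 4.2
r = Area/s where s is the semi-perimeter.
s = (7.6 + 8.3 + 4.2)/2 = 20.1/2 = 10.05
Area = √(s(s−a)(s−b)(s−c)) = √(10.05·2.45·1.75·5.85) ≈ √252.073 ≈ 15.8768
r ≈ 15.8768/10.05 ≈ 1.57978

r = 1.58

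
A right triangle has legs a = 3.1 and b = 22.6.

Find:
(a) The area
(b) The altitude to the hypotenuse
(a) The legs are perpendicular, so Area = ½·a·b = ½·3.1·22.6 = ½·70.06 = 35.03
(b) Hypotenuse c = √(a² + b²) = √(9.61 + 510.76) = √520.37 ≈ 22.8116
    Area = ½·c·h_c  ⇒  h_c = 2·Area/c = 70.06/22.8116 ≈ 3.07124

Area = 35.03, h_c = 3.071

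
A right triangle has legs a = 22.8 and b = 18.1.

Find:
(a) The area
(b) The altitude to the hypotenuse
(a) The legs are perpendicular, so Area = ½·a·b = ½·22.8·18.1 = ½·412.68 = 206.34
(b) Hypotenuse c = √(a² + b²) = √(519.84 + 327.61) = √847.45 ≈ 29.111
    Area = ½·c·h_c  ⇒  h_c = 2·Area/c = 412.68/29.111 ≈ 14.1761

Area = 206.34, h_c = 14.18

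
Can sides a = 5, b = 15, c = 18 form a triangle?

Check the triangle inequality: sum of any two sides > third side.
a + b vs c: 5 + 15 = 20 > 18  ✓
a + c vs b: 5 + 18 = 23 > 15  ✓
b + c vs a: 15 + 18 = 33 > 5  ✓

Yes, triangle inequality satisfied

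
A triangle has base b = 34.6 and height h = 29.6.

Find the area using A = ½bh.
A = ½·b·h = ½·34.6·29.6 = ½·1024.16 = 512.08

Area = 512.08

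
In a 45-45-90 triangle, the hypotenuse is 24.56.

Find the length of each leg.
In a 45-45-90 triangle hypotenuse = leg·√2, so leg = hypotenuse/√2.
Leg = 24.56/√2 ≈ 24.56/1.41421 ≈ 17.3665

Each leg = 17.37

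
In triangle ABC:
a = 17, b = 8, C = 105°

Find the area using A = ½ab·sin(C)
A = ½·a·b·sin(C) = ½·17·8·sin(105°)
sin(105°) ≈ 0.965926
A ≈ ½·136·0.965926 = 68·0.965926 ≈ 65.683

Area = 65.68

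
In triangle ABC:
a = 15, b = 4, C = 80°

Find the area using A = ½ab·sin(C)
A = ½·a·b·sin(C) = ½·15·4·sin(80°)
sin(80°) ≈ 0.984808
A ≈ ½·60·0.984808 = 30·0.984808 ≈ 29.5442

Area = 29.54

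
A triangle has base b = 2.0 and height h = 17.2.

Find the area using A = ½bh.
A = ½·b·h = ½·2.0·17.2 = ½·34.4 = 17.2

Area = 17.2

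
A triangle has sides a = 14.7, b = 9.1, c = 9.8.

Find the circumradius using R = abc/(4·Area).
First find the area with Heron's formula.
s = (14.7 + 9.1 + 9.8)/2 = 16.8
Area = √(s(s−a)(s−b)(s−c)) = √(16.8·2.1·7.7·7) ≈ √1901.59 ≈ 43.6072
abc = 14.7·9.1·9.8 = 1310.946
R = abc/(4·Area) ≈ 1310.946/(4·43.6072) = 1310.946/174.429 ≈ 7.51564

R = 7.516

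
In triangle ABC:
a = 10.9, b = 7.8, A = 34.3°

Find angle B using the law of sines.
a/sin(A) = b/sin(B)  ⇒  sin(B) = b·sin(A)/a = 7.8·sin(34.3°)/10.9
sin(34.3°) ≈ 0.563526
sin(B) ≈ 7.8·0.563526/10.9 ≈ 4.3955/10.9 ≈ 0.403257
B = arcsin(0.403257) ≈ 23.782°
(Since b ≤ a we need B ≤ A, so the obtuse alternative 180° − 23.782° ≈ 156.218° is rejected.)

B = 23.78°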